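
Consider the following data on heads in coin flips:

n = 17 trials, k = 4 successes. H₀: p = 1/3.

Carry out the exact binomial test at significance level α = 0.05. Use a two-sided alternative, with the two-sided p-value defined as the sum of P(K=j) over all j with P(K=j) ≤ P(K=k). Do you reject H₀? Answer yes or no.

Exact binomial: n=17, k=4, p₀=1/3=0.3333
P(X=j) = C(n,j)·p₀^j·(1−p₀)^(n−j); p = Σ P(X=j) over j with P(X=j) ≤ P(X=4)
p-value (two-sided) = 0.45325
At α=0.05: p ≥ α → fail to reject H₀

reject H₀: no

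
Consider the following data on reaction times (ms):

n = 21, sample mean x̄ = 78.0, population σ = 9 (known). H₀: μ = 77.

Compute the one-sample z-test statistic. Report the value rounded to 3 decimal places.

SE = σ/√n = 9/√21 = 1.9640
z = (x̄−μ₀)/SE = (78.0−77)/1.9640 = 0.5092

test statistic = 0.509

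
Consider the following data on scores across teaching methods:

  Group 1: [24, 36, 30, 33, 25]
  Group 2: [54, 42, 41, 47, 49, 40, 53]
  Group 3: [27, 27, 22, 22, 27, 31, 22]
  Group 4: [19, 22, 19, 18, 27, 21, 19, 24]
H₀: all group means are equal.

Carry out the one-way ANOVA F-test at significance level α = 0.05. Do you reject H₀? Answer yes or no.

reject H₀: yes

Group means [29.60, 46.57, 25.43, 21.12], grand mean 30.407
SSB = Σnᵢ(x̄ᵢ−x̄)² = 2695.015; SSW = ΣΣ(x−x̄ᵢ)² = 443.504
MSB = 2695.015/3 = 898.3383; MSW = 443.504/23 = 19.2828
F = MSB/MSW = 46.5876
df = (3, 23)
p-value (upper-tail) = 0.00000
At α=0.05: p < α → reject H₀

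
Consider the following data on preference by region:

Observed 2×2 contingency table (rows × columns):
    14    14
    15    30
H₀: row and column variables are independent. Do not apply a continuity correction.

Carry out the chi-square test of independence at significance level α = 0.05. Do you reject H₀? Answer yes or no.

reject H₀: no

Row totals [28, 45], col totals [29, 44], n=73
χ² = (14−11.12)²/11.12 + (14−16.88)²/16.88 + (15−17.88)²/17.88 + (30−27.12)²/27.12 = 2.0024
df = 1
p-value (upper-tail) = 0.15706
At α=0.05: p ≥ α → fail to reject H₀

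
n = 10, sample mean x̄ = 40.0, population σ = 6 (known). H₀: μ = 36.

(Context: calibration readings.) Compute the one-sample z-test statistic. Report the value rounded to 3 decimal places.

test statistic = 2.108

SE = σ/√n = 6/√10 = 1.8974
z = (x̄−μ₀)/SE = (40.0−36)/1.8974 = 2.1082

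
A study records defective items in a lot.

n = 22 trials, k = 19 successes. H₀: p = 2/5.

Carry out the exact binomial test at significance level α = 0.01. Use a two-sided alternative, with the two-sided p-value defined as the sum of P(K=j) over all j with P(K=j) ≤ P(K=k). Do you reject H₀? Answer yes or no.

Exact binomial: n=22, k=19, p₀=2/5=0.4000
P(X=j) = C(n,j)·p₀^j·(1−p₀)^(n−j); p = Σ P(X=j) over j with P(X=j) ≤ P(X=19)
p-value (two-sided) = 0.00001
At α=0.01: p < α → reject H₀

reject H₀: yes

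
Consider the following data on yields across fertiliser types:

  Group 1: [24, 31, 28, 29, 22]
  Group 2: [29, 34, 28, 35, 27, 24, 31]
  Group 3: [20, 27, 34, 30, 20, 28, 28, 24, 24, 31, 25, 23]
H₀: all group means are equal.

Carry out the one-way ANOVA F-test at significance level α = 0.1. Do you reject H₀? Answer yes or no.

reject H₀: no

Group means [26.80, 29.71, 26.17], grand mean 27.333
SSB = Σnᵢ(x̄ᵢ−x̄)² = 57.438; SSW = ΣΣ(x−x̄ᵢ)² = 349.895
MSB = 57.438/2 = 28.7190; MSW = 349.895/21 = 16.6617
F = MSB/MSW = 1.7237
df = (2, 21)
p-value (upper-tail) = 0.20271
At α=0.1: p ≥ α → fail to reject H₀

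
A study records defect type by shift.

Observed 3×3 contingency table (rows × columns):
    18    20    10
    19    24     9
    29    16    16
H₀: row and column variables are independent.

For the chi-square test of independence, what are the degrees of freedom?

df = (r−1)(c−1) = (3−1)·(3−1) = 4

degrees of freedom = 4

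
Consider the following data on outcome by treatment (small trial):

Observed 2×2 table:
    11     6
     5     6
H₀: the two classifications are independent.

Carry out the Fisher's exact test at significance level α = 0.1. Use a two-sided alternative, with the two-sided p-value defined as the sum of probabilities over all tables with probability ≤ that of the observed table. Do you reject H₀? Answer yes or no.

Margins: r₁=17, r₂=11, c₁=16, c₂=12, n=28
p_obs = C(17,11)·C(11,5)/C(28,16); sum pmf over tables with pmf ≤ p_obs
p-value (two-sided) = 0.44095
At α=0.1: p ≥ α → fail to reject H₀

reject H₀: no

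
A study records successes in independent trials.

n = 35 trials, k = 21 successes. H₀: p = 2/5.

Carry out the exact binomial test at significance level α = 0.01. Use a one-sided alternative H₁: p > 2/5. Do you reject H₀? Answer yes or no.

reject H₀: no

Exact binomial: n=35, k=21, p₀=2/5=0.4000
P(X≥21) from Σ C(n,i)·p₀^i·(1−p₀)^(n−i)
p-value (one-sided, H₁ greater) = 0.01326
At α=0.01: p ≥ α → fail to reject H₀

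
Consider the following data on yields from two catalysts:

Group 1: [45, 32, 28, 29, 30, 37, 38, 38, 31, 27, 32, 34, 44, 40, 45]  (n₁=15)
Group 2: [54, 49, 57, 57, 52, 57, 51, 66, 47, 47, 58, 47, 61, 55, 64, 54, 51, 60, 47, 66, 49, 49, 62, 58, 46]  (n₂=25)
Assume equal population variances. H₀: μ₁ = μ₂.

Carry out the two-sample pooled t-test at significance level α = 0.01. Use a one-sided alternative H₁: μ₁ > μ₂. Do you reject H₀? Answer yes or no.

reject H₀: no

x̄₁=35.333, s₁=6.184, n₁=15
x̄₂=54.560, s₂=6.279, n₂=25
s_p² = [14·6.184² + 24·6.279²]/38 = 38.9867
SE = √(s_p²·(1/15+1/25)) = 2.0393
t = (35.333−54.560)/2.0393 = -9.4283
df = 38
p-value (one-sided, H₁ greater) = 1.00000
At α=0.01: p ≥ α → fail to reject H₀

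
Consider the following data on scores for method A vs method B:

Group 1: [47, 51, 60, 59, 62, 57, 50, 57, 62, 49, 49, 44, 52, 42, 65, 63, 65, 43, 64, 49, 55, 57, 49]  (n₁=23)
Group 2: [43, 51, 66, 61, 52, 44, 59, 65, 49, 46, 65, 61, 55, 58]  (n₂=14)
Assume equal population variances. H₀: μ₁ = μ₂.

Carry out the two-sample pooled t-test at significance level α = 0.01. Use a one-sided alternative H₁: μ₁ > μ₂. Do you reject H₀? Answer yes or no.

reject H₀: no

x̄₁=54.391, s₁=7.322, n₁=23
x̄₂=55.357, s₂=7.958, n₂=14
s_p² = [22·7.322² + 13·7.958²]/35 = 57.2198
SE = √(s_p²·(1/23+1/14)) = 2.5642
t = (54.391−55.357)/2.5642 = -0.3767
df = 35
p-value (one-sided, H₁ greater) = 0.64565
At α=0.01: p ≥ α → fail to reject H₀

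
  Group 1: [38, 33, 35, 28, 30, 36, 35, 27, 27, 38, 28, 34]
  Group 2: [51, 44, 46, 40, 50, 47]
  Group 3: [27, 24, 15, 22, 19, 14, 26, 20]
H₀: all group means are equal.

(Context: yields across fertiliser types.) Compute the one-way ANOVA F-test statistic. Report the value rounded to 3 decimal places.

Group means [32.42, 46.33, 20.88], grand mean 32.077
SSB = Σnᵢ(x̄ᵢ−x̄)² = 2224.721; SSW = ΣΣ(x−x̄ᵢ)² = 437.125
MSB = 2224.721/2 = 1112.3606; MSW = 437.125/23 = 19.0054
F = MSB/MSW = 58.5286
df = (2, 23)

test statistic = 58.529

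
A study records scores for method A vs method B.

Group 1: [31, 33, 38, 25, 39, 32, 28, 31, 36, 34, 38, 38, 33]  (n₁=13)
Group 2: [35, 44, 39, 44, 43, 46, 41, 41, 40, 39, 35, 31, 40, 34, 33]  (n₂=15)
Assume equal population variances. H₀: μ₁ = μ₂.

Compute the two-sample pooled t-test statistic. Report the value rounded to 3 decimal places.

x̄₁=33.538, s₁=4.235, n₁=13
x̄₂=39.000, s₂=4.488, n₂=15
s_p² = [12·4.235² + 14·4.488²]/26 = 19.1243
SE = √(s_p²·(1/13+1/15)) = 1.6571
t = (33.538−39.000)/1.6571 = -3.2958
df = 26

test statistic = -3.296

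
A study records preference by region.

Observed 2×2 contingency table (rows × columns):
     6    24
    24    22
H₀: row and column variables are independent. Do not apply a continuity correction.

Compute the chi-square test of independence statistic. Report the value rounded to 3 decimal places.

Row totals [30, 46], col totals [30, 46], n=76
χ² = (6−11.84)²/11.84 + (24−18.16)²/18.16 + (24−18.16)²/18.16 + (22−27.84)²/27.84 = 7.8672
df = 1

test statistic = 7.867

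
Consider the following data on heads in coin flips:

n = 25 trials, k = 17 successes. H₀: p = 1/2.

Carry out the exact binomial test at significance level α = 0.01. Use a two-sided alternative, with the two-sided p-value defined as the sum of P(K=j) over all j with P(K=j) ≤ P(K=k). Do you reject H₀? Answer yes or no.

reject H₀: no

Exact binomial: n=25, k=17, p₀=1/2=0.5000
P(X=j) = C(n,j)·p₀^j·(1−p₀)^(n−j); p = Σ P(X=j) over j with P(X=j) ≤ P(X=17)
p-value (two-sided) = 0.10775
At α=0.01: p ≥ α → fail to reject H₀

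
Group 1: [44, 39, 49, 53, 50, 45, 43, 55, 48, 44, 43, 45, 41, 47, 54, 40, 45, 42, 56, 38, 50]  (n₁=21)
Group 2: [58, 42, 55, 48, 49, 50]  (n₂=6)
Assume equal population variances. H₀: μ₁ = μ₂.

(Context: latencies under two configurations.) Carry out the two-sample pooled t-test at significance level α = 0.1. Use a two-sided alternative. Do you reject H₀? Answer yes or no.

reject H₀: no

x̄₁=46.238, s₁=5.281, n₁=21
x̄₂=50.333, s₂=5.610, n₂=6
s_p² = [20·5.281² + 5·5.610²]/25 = 28.6057
SE = √(s_p²·(1/21+1/6)) = 2.4758
t = (46.238−50.333)/2.4758 = -1.6541
df = 25
p-value (two-sided) = 0.11061
At α=0.1: p ≥ α → fail to reject H₀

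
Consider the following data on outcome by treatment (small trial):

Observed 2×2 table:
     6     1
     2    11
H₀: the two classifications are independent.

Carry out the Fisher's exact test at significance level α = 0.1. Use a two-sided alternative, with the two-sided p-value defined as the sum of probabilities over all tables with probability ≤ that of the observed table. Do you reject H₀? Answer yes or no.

Margins: r₁=7, r₂=13, c₁=8, c₂=12, n=20
p_obs = C(7,6)·C(13,2)/C(20,8); sum pmf over tables with pmf ≤ p_obs
p-value (two-sided) = 0.00444
At α=0.1: p < α → reject H₀

reject H₀: yes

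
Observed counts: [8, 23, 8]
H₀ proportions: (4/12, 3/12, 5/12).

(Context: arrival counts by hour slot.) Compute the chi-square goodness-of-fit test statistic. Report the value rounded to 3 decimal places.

test statistic = 24.118

n = 39; E_i = n·p_i = [13.00, 9.75, 16.25]
χ² = (8−13.00)²/13.00 + (23−9.75)²/9.75 + (8−16.25)²/16.25 = 24.1179
df = 2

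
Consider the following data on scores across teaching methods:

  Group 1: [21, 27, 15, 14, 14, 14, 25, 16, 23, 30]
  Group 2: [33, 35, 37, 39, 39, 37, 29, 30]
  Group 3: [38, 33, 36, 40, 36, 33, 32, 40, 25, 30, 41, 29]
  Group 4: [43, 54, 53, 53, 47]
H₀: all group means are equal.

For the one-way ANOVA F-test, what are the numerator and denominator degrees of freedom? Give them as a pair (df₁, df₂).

k = 4 groups, N = 35 total
df = (k−1, N−k) = (4−1, 35−4) = (3, 31)

degrees of freedom = [3, 31]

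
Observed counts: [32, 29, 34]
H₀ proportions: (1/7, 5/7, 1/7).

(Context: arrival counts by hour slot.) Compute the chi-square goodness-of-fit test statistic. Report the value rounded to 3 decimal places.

n = 95; E_i = n·p_i = [13.57, 67.86, 13.57]
χ² = (32−13.57)²/13.57 + (29−67.86)²/67.86 + (34−13.57)²/13.57 = 78.0253
df = 2

test statistic = 78.025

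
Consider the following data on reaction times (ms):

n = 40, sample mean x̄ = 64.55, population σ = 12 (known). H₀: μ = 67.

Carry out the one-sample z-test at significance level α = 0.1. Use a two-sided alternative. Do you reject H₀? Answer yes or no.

reject H₀: no

SE = σ/√n = 12/√40 = 1.8974
z = (x̄−μ₀)/SE = (64.55−67)/1.8974 = -1.2913
p-value (two-sided) = 0.19661
At α=0.1: p ≥ α → fail to reject H₀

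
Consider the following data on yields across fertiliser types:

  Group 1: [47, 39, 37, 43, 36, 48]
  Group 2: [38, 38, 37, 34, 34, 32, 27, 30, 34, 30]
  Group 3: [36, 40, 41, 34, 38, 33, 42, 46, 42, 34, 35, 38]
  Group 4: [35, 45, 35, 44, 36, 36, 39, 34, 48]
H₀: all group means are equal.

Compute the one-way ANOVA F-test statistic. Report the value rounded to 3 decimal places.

test statistic = 5.100

Group means [41.67, 33.40, 38.25, 39.11], grand mean 37.703
SSB = Σnᵢ(x̄ᵢ−x̄)² = 300.858; SSW = ΣΣ(x−x̄ᵢ)² = 648.872
MSB = 300.858/3 = 100.2858; MSW = 648.872/33 = 19.6628
F = MSB/MSW = 5.1003
df = (3, 33)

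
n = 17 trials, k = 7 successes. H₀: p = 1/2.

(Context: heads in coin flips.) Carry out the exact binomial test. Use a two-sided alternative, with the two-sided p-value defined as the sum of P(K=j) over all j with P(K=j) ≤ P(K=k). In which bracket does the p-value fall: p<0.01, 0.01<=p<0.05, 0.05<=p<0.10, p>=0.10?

p-value bracket: p>=0.10

Exact binomial: n=17, k=7, p₀=1/2=0.5000
P(X=j) = C(n,j)·p₀^j·(1−p₀)^(n−j); p = Σ P(X=j) over j with P(X=j) ≤ P(X=7)
p-value (two-sided) = 0.62906
→ bracket: p>=0.10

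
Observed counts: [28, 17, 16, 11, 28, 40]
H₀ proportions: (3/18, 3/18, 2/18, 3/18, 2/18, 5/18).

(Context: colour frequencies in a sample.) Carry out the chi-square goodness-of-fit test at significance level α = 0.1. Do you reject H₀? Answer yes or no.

reject H₀: yes

n = 140; E_i = n·p_i = [23.33, 23.33, 15.56, 23.33, 15.56, 38.89]
χ² = (28−23.33)²/23.33 + (17−23.33)²/23.33 + (16−15.56)²/15.56 + (11−23.33)²/23.33 + (28−15.56)²/15.56 + (40−38.89)²/38.89 = 19.1714
df = 5
p-value (upper-tail) = 0.00179
At α=0.1: p < α → reject H₀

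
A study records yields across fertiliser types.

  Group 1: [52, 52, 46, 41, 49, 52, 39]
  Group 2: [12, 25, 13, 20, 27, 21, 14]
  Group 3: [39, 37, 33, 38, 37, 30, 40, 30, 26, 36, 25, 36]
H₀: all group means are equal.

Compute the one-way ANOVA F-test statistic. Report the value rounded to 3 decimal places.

test statistic = 48.256

Group means [47.29, 18.86, 33.92], grand mean 33.462
SSB = Σnᵢ(x̄ᵢ−x̄)² = 2833.259; SSW = ΣΣ(x−x̄ᵢ)² = 675.202
MSB = 2833.259/2 = 1416.6296; MSW = 675.202/23 = 29.3566
F = MSB/MSW = 48.2559
df = (2, 23)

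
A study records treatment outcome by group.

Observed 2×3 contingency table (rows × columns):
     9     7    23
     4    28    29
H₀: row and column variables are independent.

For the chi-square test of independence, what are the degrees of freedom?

degrees of freedom = 2

df = (r−1)(c−1) = (2−1)·(3−1) = 2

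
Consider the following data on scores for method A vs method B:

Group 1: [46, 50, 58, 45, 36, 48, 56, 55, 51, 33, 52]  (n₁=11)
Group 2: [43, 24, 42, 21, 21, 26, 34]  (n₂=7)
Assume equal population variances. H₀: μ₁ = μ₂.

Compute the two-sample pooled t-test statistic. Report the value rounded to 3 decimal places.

test statistic = 4.370

x̄₁=48.182, s₁=7.897, n₁=11
x̄₂=30.143, s₂=9.512, n₂=7
s_p² = [10·7.897² + 6·9.512²]/16 = 72.9058
SE = √(s_p²·(1/11+1/7)) = 4.1283
t = (48.182−30.143)/4.1283 = 4.3696
df = 16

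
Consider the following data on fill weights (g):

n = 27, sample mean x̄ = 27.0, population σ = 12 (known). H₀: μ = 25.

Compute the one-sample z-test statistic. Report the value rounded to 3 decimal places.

SE = σ/√n = 12/√27 = 2.3094
z = (x̄−μ₀)/SE = (27.0−25)/2.3094 = 0.8660

test statistic = 0.866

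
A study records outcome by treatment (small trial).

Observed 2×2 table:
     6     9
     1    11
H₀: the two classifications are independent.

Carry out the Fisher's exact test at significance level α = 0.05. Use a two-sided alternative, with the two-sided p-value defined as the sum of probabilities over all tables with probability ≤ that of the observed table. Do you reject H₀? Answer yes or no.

Margins: r₁=15, r₂=12, c₁=7, c₂=20, n=27
p_obs = C(15,6)·C(12,1)/C(27,7); sum pmf over tables with pmf ≤ p_obs
p-value (two-sided) = 0.09138
At α=0.05: p ≥ α → fail to reject H₀

reject H₀: no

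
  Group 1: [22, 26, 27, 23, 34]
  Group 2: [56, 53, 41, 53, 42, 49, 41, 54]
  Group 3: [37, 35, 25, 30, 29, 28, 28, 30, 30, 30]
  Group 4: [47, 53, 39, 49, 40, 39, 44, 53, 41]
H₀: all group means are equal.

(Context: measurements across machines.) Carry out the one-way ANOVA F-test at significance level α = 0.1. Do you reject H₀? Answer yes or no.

Group means [26.40, 48.62, 30.20, 45.00], grand mean 38.375
SSB = Σnᵢ(x̄ᵢ−x̄)² = 2620.825; SSW = ΣΣ(x−x̄ᵢ)² = 740.675
MSB = 2620.825/3 = 873.6083; MSW = 740.675/28 = 26.4527
F = MSB/MSW = 33.0253
df = (3, 28)
p-value (upper-tail) = 0.00000
At α=0.1: p < α → reject H₀

reject H₀: yes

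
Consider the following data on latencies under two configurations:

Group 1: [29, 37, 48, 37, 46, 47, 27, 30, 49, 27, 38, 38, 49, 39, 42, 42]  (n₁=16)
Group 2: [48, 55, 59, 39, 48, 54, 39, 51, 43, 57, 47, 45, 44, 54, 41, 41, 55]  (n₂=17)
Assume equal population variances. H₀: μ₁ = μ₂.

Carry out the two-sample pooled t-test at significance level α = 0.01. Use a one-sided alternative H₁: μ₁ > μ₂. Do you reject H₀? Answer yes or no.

x̄₁=39.062, s₁=7.707, n₁=16
x̄₂=48.235, s₂=6.572, n₂=17
s_p² = [15·7.707² + 16·6.572²]/31 = 51.0321
SE = √(s_p²·(1/16+1/17)) = 2.4883
t = (39.062−48.235)/2.4883 = -3.6864
df = 31
p-value (one-sided, H₁ greater) = 0.99957
At α=0.01: p ≥ α → fail to reject H₀

reject H₀: no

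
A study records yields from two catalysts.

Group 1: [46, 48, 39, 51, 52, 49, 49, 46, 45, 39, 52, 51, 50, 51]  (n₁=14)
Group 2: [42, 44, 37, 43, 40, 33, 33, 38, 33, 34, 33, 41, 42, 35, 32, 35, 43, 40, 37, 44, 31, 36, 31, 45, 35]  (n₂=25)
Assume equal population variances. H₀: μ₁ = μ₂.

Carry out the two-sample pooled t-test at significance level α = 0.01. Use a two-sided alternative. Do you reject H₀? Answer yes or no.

x̄₁=47.714, s₁=4.322, n₁=14
x̄₂=37.480, s₂=4.547, n₂=25
s_p² = [13·4.322² + 24·4.547²]/37 = 19.9756
SE = √(s_p²·(1/14+1/25)) = 1.4919
t = (47.714−37.480)/1.4919 = 6.8598
df = 37
p-value (two-sided) = 0.00000
At α=0.01: p < α → reject H₀

reject H₀: yes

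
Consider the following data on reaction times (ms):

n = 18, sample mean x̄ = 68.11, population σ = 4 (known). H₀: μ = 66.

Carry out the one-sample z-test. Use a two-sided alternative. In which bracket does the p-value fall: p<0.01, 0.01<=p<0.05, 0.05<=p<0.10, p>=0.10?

SE = σ/√n = 4/√18 = 0.9428
z = (x̄−μ₀)/SE = (68.11−66)/0.9428 = 2.2380
p-value (two-sided) = 0.02522
→ bracket: 0.01<=p<0.05

p-value bracket: 0.01<=p<0.05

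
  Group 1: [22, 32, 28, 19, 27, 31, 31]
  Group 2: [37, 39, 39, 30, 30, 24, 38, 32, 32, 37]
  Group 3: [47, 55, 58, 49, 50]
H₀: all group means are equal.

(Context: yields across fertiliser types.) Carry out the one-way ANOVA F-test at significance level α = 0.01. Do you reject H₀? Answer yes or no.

reject H₀: yes

Group means [27.14, 33.80, 51.80], grand mean 35.773
SSB = Σnᵢ(x̄ᵢ−x̄)² = 1844.606; SSW = ΣΣ(x−x̄ᵢ)² = 453.257
MSB = 1844.606/2 = 922.3032; MSW = 453.257/19 = 23.8556
F = MSB/MSW = 38.6619
df = (2, 19)
p-value (upper-tail) = 0.00000
At α=0.01: p < α → reject H₀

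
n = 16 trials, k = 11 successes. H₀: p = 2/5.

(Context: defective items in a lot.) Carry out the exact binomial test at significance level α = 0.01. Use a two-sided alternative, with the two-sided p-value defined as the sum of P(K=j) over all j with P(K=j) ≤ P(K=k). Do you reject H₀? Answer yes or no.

Exact binomial: n=16, k=11, p₀=2/5=0.4000
P(X=j) = C(n,j)·p₀^j·(1−p₀)^(n−j); p = Σ P(X=j) over j with P(X=j) ≤ P(X=11)
p-value (two-sided) = 0.02243
At α=0.01: p ≥ α → fail to reject H₀

reject H₀: no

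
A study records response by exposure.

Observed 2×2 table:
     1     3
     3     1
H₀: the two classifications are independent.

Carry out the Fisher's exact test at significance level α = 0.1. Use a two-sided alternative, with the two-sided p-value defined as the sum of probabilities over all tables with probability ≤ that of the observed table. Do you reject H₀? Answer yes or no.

Margins: r₁=4, r₂=4, c₁=4, c₂=4, n=8
p_obs = C(4,1)·C(4,3)/C(8,4); sum pmf over tables with pmf ≤ p_obs
p-value (two-sided) = 0.48571
At α=0.1: p ≥ α → fail to reject H₀

reject H₀: no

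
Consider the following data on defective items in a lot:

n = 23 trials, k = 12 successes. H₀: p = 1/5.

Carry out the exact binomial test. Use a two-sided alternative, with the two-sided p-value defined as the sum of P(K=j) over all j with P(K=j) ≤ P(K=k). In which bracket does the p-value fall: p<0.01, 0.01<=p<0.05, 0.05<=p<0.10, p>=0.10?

p-value bracket: p<0.01

Exact binomial: n=23, k=12, p₀=1/5=0.2000
P(X=j) = C(n,j)·p₀^j·(1−p₀)^(n−j); p = Σ P(X=j) over j with P(X=j) ≤ P(X=12)
p-value (two-sided) = 0.00060
→ bracket: p<0.01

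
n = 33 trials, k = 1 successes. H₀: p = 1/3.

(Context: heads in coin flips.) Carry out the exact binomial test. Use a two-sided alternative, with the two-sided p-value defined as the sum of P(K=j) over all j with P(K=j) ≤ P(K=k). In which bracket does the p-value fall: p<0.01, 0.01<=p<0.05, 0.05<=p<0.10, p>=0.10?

p-value bracket: p<0.01

Exact binomial: n=33, k=1, p₀=1/3=0.3333
P(X=j) = C(n,j)·p₀^j·(1−p₀)^(n−j); p = Σ P(X=j) over j with P(X=j) ≤ P(X=1)
p-value (two-sided) = 0.00005
→ bracket: p<0.01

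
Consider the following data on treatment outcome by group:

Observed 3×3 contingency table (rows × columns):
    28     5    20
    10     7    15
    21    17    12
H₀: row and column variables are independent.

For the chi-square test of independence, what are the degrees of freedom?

df = (r−1)(c−1) = (3−1)·(3−1) = 4

degrees of freedom = 4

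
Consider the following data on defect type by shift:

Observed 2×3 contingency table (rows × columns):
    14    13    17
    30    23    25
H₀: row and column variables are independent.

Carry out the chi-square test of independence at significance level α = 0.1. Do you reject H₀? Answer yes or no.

Row totals [44, 78], col totals [44, 36, 42], n=122
χ² = (14−15.87)²/15.87 + (13−12.98)²/12.98 + (17−15.15)²/15.15 + (30−28.13)²/28.13 + (23−23.02)²/23.02 + (25−26.85)²/26.85 = 0.6986
df = 2
p-value (upper-tail) = 0.70517
At α=0.1: p ≥ α → fail to reject H₀

reject H₀: no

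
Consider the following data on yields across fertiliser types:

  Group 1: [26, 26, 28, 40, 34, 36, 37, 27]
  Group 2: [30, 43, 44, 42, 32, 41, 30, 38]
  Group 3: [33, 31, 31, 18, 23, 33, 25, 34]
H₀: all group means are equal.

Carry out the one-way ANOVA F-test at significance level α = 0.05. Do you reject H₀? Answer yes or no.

Group means [31.75, 37.50, 28.50], grand mean 32.583
SSB = Σnᵢ(x̄ᵢ−x̄)² = 332.333; SSW = ΣΣ(x−x̄ᵢ)² = 705.500
MSB = 332.333/2 = 166.1667; MSW = 705.500/21 = 33.5952
F = MSB/MSW = 4.9461
df = (2, 21)
p-value (upper-tail) = 0.01737
At α=0.05: p < α → reject H₀

reject H₀: yes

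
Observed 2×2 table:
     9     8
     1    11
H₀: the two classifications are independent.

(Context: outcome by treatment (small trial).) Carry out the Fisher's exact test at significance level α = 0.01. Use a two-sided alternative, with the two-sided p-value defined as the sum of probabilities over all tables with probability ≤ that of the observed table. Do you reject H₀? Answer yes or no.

reject H₀: no

Margins: r₁=17, r₂=12, c₁=10, c₂=19, n=29
p_obs = C(17,9)·C(12,1)/C(29,10); sum pmf over tables with pmf ≤ p_obs
p-value (two-sided) = 0.01909
At α=0.01: p ≥ α → fail to reject H₀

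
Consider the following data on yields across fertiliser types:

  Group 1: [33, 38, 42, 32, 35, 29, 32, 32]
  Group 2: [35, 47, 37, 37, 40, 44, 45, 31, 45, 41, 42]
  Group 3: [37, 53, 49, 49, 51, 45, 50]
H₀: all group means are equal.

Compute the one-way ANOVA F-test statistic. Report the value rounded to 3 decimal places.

Group means [34.12, 40.36, 47.71], grand mean 40.423
SSB = Σnᵢ(x̄ᵢ−x̄)² = 689.497; SSW = ΣΣ(x−x̄ᵢ)² = 530.849
MSB = 689.497/2 = 344.7486; MSW = 530.849/23 = 23.0804
F = MSB/MSW = 14.9369
df = (2, 23)

test statistic = 14.937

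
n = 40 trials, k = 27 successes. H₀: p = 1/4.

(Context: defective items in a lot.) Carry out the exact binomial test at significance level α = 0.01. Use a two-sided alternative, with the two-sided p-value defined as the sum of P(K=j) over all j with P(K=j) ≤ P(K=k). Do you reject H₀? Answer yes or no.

Exact binomial: n=40, k=27, p₀=1/4=0.2500
P(X=j) = C(n,j)·p₀^j·(1−p₀)^(n−j); p = Σ P(X=j) over j with P(X=j) ≤ P(X=27)
p-value (two-sided) = 0.00000
At α=0.01: p < α → reject H₀

reject H₀: yes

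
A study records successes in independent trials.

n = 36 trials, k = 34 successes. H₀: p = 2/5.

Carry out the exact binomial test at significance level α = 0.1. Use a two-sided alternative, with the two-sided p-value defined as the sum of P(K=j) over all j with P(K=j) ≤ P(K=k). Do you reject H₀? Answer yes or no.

Exact binomial: n=36, k=34, p₀=2/5=0.4000
P(X=j) = C(n,j)·p₀^j·(1−p₀)^(n−j); p = Σ P(X=j) over j with P(X=j) ≤ P(X=34)
p-value (two-sided) = 0.00000
At α=0.1: p < α → reject H₀

reject H₀: yes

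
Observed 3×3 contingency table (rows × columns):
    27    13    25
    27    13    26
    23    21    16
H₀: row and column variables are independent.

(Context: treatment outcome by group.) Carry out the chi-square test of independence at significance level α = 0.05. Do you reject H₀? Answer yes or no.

reject H₀: no

Row totals [65, 66, 60], col totals [77, 47, 67], n=191
χ² = (27−26.20)²/26.20 + (13−15.99)²/15.99 + (25−22.80)²/22.80 + (27−26.61)²/26.61 + (13−16.24)²/16.24 + (26−23.15)²/23.15 + (23−24.19)²/24.19 + (21−14.76)²/14.76 + (16−21.05)²/21.05 = 5.7021
df = 4
p-value (upper-tail) = 0.22253
At α=0.05: p ≥ α → fail to reject H₀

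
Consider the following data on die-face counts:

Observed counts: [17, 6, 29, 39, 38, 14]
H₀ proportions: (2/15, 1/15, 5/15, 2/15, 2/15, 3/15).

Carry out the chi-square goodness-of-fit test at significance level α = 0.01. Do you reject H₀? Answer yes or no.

reject H₀: yes

n = 143; E_i = n·p_i = [19.07, 9.53, 47.67, 19.07, 19.07, 28.60]
χ² = (17−19.07)²/19.07 + (6−9.53)²/9.53 + (29−47.67)²/47.67 + (39−19.07)²/19.07 + (38−19.07)²/19.07 + (14−28.60)²/28.60 = 55.9371
df = 5
p-value (upper-tail) = 0.00000
At α=0.01: p < α → reject H₀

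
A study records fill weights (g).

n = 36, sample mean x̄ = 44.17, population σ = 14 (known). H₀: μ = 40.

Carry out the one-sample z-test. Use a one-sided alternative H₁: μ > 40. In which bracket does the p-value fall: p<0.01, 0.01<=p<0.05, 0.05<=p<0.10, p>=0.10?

SE = σ/√n = 14/√36 = 2.3333
z = (x̄−μ₀)/SE = (44.17−40)/2.3333 = 1.7871
p-value (one-sided, H₁ greater) = 0.03696
→ bracket: 0.01<=p<0.05

p-value bracket: 0.01<=p<0.05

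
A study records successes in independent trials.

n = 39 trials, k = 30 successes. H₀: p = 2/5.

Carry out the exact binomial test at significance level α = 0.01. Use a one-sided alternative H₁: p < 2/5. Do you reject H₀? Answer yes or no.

reject H₀: no

Exact binomial: n=39, k=30, p₀=2/5=0.4000
P(X≤30) from Σ C(n,i)·p₀^i·(1−p₀)^(n−i)
p-value (one-sided, H₁ less) = 1.00000
At α=0.01: p ≥ α → fail to reject H₀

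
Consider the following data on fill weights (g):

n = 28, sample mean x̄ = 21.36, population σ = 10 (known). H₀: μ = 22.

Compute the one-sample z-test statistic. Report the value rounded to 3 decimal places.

test statistic = -0.339

SE = σ/√n = 10/√28 = 1.8898
z = (x̄−μ₀)/SE = (21.36−22)/1.8898 = -0.3387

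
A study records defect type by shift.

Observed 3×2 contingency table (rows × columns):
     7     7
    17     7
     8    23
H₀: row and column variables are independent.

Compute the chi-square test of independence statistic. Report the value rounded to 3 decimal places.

test statistic = 11.121

Row totals [14, 24, 31], col totals [32, 37], n=69
χ² = (7−6.49)²/6.49 + (7−7.51)²/7.51 + (17−11.13)²/11.13 + (7−12.87)²/12.87 + (8−14.38)²/14.38 + (23−16.62)²/16.62 = 11.1208
df = 2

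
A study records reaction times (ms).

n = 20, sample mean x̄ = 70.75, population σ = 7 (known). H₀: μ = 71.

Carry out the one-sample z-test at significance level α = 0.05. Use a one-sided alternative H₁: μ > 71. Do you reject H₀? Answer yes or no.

SE = σ/√n = 7/√20 = 1.5652
z = (x̄−μ₀)/SE = (70.75−71)/1.5652 = -0.1597
p-value (one-sided, H₁ greater) = 0.56345
At α=0.05: p ≥ α → fail to reject H₀

reject H₀: no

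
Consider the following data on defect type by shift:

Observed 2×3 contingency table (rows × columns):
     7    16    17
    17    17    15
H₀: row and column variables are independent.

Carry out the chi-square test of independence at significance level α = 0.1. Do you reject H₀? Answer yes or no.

Row totals [40, 49], col totals [24, 33, 32], n=89
χ² = (7−10.79)²/10.79 + (16−14.83)²/14.83 + (17−14.38)²/14.38 + (17−13.21)²/13.21 + (17−18.17)²/18.17 + (15−17.62)²/17.62 = 3.4471
df = 2
p-value (upper-tail) = 0.17843
At α=0.1: p ≥ α → fail to reject H₀

reject H₀: no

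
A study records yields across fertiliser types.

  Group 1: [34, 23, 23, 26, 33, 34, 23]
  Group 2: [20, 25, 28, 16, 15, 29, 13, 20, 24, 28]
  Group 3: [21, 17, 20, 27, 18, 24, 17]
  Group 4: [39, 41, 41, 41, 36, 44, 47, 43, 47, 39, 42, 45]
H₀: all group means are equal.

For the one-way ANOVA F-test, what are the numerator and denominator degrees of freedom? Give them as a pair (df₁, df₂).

degrees of freedom = [3, 32]

k = 4 groups, N = 36 total
df = (k−1, N−k) = (4−1, 36−4) = (3, 32)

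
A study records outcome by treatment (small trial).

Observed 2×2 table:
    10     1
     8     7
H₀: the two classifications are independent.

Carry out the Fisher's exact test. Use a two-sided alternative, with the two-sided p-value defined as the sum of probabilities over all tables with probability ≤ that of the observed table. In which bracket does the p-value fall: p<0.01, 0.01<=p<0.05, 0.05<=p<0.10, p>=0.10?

Margins: r₁=11, r₂=15, c₁=18, c₂=8, n=26
p_obs = C(11,10)·C(15,8)/C(26,18); sum pmf over tables with pmf ≤ p_obs
p-value (two-sided) = 0.08375
→ bracket: 0.05<=p<0.10

p-value bracket: 0.05<=p<0.10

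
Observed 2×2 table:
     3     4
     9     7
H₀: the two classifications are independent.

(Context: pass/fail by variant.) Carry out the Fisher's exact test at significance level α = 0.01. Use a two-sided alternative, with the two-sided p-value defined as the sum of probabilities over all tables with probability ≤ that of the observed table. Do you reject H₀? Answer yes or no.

reject H₀: no

Margins: r₁=7, r₂=16, c₁=12, c₂=11, n=23
p_obs = C(7,3)·C(16,9)/C(23,12); sum pmf over tables with pmf ≤ p_obs
p-value (two-sided) = 0.66685
At α=0.01: p ≥ α → fail to reject H₀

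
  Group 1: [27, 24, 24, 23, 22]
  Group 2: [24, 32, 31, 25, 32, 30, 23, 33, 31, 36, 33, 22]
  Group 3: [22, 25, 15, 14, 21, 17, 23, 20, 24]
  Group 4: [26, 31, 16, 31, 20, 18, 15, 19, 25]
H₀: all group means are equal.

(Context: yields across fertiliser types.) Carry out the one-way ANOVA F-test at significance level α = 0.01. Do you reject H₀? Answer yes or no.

Group means [24.00, 29.33, 20.11, 22.33], grand mean 24.400
SSB = Σnᵢ(x̄ᵢ−x̄)² = 496.844; SSW = ΣΣ(x−x̄ᵢ)² = 671.556
MSB = 496.844/3 = 165.6148; MSW = 671.556/31 = 21.6631
F = MSB/MSW = 7.6450
df = (3, 31)
p-value (upper-tail) = 0.00058
At α=0.01: p < α → reject H₀

reject H₀: yes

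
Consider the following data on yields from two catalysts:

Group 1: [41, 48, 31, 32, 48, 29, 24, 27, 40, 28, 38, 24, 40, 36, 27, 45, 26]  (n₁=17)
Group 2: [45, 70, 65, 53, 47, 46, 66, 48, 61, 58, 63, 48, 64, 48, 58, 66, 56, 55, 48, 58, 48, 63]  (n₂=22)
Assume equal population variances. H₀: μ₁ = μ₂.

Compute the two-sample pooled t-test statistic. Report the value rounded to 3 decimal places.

x̄₁=34.353, s₁=8.246, n₁=17
x̄₂=56.091, s₂=7.892, n₂=22
s_p² = [16·8.246² + 21·7.892²]/37 = 64.7487
SE = √(s_p²·(1/17+1/22)) = 2.5984
t = (34.353−56.091)/2.5984 = -8.3658
df = 37

test statistic = -8.366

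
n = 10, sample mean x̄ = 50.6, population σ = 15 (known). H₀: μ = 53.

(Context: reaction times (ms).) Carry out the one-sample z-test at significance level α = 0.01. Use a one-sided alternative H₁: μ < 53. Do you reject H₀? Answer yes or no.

SE = σ/√n = 15/√10 = 4.7434
z = (x̄−μ₀)/SE = (50.6−53)/4.7434 = -0.5060
p-value (one-sided, H₁ less) = 0.30644
At α=0.01: p ≥ α → fail to reject H₀

reject H₀: no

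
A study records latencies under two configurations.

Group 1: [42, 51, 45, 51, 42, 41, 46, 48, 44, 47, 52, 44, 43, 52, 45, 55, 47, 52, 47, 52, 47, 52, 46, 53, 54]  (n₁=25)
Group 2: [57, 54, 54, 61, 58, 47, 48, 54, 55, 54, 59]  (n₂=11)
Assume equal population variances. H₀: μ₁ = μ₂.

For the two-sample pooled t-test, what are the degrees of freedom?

df = n₁ + n₂ − 2 = 25 + 11 − 2 = 34

degrees of freedom = 34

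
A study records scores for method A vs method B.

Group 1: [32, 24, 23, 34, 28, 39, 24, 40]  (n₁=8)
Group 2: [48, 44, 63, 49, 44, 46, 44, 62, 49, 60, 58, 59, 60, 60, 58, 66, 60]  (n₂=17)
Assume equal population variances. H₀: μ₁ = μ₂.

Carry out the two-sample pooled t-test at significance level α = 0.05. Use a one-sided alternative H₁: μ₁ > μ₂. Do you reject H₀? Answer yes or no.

reject H₀: no

x̄₁=30.500, s₁=6.803, n₁=8
x̄₂=54.706, s₂=7.630, n₂=17
s_p² = [7·6.803² + 16·7.630²]/23 = 54.5882
SE = √(s_p²·(1/8+1/17)) = 3.1677
t = (30.500−54.706)/3.1677 = -7.6414
df = 23
p-value (one-sided, H₁ greater) = 1.00000
At α=0.05: p ≥ α → fail to reject H₀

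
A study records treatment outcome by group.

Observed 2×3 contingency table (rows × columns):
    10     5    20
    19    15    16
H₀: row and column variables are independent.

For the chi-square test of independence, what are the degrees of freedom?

df = (r−1)(c−1) = (2−1)·(3−1) = 2

degrees of freedom = 2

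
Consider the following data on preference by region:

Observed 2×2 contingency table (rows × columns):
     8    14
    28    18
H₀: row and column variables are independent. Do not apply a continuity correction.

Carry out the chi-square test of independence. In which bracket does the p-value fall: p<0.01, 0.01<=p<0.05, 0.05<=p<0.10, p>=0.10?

Row totals [22, 46], col totals [36, 32], n=68
χ² = (8−11.65)²/11.65 + (14−10.35)²/10.35 + (28−24.35)²/24.35 + (18−21.65)²/21.65 = 3.5874
df = 1
p-value (upper-tail) = 0.05822
→ bracket: 0.05<=p<0.10

p-value bracket: 0.05<=p<0.10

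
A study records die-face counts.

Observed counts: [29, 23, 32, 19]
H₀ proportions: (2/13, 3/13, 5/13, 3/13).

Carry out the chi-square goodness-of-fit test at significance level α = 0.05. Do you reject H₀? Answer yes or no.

reject H₀: yes

n = 103; E_i = n·p_i = [15.85, 23.77, 39.62, 23.77]
χ² = (29−15.85)²/15.85 + (23−23.77)²/23.77 + (32−39.62)²/39.62 + (19−23.77)²/23.77 = 13.3647
df = 3
p-value (upper-tail) = 0.00391
At α=0.05: p < α → reject H₀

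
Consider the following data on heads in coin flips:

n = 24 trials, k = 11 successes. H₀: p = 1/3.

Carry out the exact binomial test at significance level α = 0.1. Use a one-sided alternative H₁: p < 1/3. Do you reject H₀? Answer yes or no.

reject H₀: no

Exact binomial: n=24, k=11, p₀=1/3=0.3333
P(X≤11) from Σ C(n,i)·p₀^i·(1−p₀)^(n−i)
p-value (one-sided, H₁ less) = 0.93234
At α=0.1: p ≥ α → fail to reject H₀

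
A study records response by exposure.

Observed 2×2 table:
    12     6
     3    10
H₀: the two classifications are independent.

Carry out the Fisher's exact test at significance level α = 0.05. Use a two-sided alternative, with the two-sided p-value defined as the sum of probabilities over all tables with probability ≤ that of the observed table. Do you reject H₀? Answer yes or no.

reject H₀: yes

Margins: r₁=18, r₂=13, c₁=15, c₂=16, n=31
p_obs = C(18,12)·C(13,3)/C(31,15); sum pmf over tables with pmf ≤ p_obs
p-value (two-sided) = 0.02901
At α=0.05: p < α → reject H₀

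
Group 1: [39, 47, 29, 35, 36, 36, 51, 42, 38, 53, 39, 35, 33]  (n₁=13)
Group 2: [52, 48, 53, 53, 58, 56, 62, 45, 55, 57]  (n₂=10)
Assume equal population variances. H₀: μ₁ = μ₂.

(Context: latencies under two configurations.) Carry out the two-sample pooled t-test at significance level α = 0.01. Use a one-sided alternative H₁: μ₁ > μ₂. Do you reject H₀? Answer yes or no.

x̄₁=39.462, s₁=7.055, n₁=13
x̄₂=53.900, s₂=4.909, n₂=10
s_p² = [12·7.055² + 9·4.909²]/21 = 38.7681
SE = √(s_p²·(1/13+1/10)) = 2.6190
t = (39.462−53.900)/2.6190 = -5.5130
df = 21
p-value (one-sided, H₁ greater) = 0.99999
At α=0.01: p ≥ α → fail to reject H₀

reject H₀: no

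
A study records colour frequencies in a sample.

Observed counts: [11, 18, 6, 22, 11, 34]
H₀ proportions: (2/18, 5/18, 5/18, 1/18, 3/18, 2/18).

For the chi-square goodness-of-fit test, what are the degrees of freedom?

df = k − 1 = 6 − 1 = 5

degrees of freedom = 5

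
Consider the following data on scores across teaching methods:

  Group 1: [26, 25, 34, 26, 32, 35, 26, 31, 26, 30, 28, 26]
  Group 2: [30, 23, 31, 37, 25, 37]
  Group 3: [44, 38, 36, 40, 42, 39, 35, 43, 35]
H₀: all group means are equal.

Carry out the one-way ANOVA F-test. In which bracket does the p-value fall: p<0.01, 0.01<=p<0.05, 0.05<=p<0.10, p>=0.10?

p-value bracket: p<0.01

Group means [28.75, 30.50, 39.11], grand mean 32.593
SSB = Σnᵢ(x̄ᵢ−x̄)² = 585.880; SSW = ΣΣ(x−x̄ᵢ)² = 400.639
MSB = 585.880/2 = 292.9398; MSW = 400.639/24 = 16.6933
F = MSB/MSW = 17.5484
df = (2, 24)
p-value (upper-tail) = 0.00002
→ bracket: p<0.01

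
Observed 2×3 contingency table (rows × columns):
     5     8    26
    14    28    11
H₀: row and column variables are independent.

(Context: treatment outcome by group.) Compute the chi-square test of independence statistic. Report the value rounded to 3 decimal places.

test statistic = 19.783

Row totals [39, 53], col totals [19, 36, 37], n=92
χ² = (5−8.05)²/8.05 + (8−15.26)²/15.26 + (26−15.68)²/15.68 + (14−10.95)²/10.95 + (28−20.74)²/20.74 + (11−21.32)²/21.32 = 19.7830
df = 2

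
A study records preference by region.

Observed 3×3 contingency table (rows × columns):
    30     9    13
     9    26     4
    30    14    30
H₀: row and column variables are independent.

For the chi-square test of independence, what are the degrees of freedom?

df = (r−1)(c−1) = (3−1)·(3−1) = 4

degrees of freedom = 4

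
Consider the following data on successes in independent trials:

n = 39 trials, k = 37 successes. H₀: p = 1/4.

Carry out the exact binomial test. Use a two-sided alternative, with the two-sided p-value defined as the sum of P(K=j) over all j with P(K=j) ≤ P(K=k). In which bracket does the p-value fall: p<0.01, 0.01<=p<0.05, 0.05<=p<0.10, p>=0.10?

Exact binomial: n=39, k=37, p₀=1/4=0.2500
P(X=j) = C(n,j)·p₀^j·(1−p₀)^(n−j); p = Σ P(X=j) over j with P(X=j) ≤ P(X=37)
p-value (two-sided) = 0.00000
→ bracket: p<0.01

p-value bracket: p<0.01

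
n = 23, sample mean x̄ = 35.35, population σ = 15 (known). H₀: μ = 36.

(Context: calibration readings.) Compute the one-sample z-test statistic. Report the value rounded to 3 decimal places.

test statistic = -0.208

SE = σ/√n = 15/√23 = 3.1277
z = (x̄−μ₀)/SE = (35.35−36)/3.1277 = -0.2078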